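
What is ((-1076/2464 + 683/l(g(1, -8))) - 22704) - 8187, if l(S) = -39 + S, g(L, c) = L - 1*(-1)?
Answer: -704498353/22792 ≈ -30910.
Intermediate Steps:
g(L, c) = 1 + L (g(L, c) = L + 1 = 1 + L)
((-1076/2464 + 683/l(g(1, -8))) - 22704) - 8187 = ((-1076/2464 + 683/(-39 + (1 + 1))) - 22704) - 8187 = ((-1076*1/2464 + 683/(-39 + 2)) - 22704) - 8187 = ((-269/616 + 683/(-37)) - 22704) - 8187 = ((-269/616 + 683*(-1/37)) - 22704) - 8187 = ((-269/616 - 683/37) - 22704) - 8187 = (-430681/22792 - 22704) - 8187 = -517900249/22792 - 8187 = -704498353/22792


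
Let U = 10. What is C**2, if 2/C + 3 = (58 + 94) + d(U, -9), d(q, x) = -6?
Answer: 4/20449 ≈ 0.00019561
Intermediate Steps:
C = 2/143 (C = 2/(-3 + ((58 + 94) - 6)) = 2/(-3 + (152 - 6)) = 2/(-3 + 146) = 2/143 ≈ 0.013986)
C**2 = (2/143)**2 = 4/20449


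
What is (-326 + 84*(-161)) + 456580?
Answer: 442730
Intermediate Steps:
(-326 + 84*(-161)) + 456580 = (-326 - 13524) + 456580 = -13850 + 456580 = 442730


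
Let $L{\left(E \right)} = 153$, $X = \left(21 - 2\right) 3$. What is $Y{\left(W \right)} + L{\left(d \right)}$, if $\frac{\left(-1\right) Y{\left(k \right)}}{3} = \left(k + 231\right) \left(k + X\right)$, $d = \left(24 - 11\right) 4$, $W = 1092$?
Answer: $-4560228$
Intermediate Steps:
$d = 52$ ($d = 13 \cdot 4 = 52$)
$X = 57$ ($X = 19 \cdot 3 = 57$)
$Y{\left(k \right)} = - 3 \left(57 + k\right) \left(231 + k\right)$ ($Y{\left(k \right)} = - 3 \left(k + 231\right) \left(k + 57\right) = - 3 \left(231 + k\right) \left(57 + k\right) = - 3 \left(57 + k\right) \left(231 + k\right)$)
$Y{\left(W \right)} + L{\left(d \right)} = \left(-39501 - 943488 - 3 \cdot 1092^{2}\right) + 153 = \left(-39501 - 943488 - 3577392\right) + 153 = -4560381 + 153 = -4560228$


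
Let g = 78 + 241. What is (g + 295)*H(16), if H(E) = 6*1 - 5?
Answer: 614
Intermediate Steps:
g = 319
H(E) = 1 (H(E) = 6 - 5 = 1)
(g + 295)*H(16) = (319 + 295)*1 = 614*1 = 614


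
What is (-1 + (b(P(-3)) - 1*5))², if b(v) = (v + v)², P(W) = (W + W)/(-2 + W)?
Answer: 36/625 ≈ 0.057600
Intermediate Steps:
P(W) = 2*W/(-2 + W) (P(W) = (2*W)/(-2 + W) = 2*W/(-2 + W))
b(v) = 4*v² (b(v) = (2*v)² = 4*v²)
(-1 + (b(P(-3)) - 1*5))² = (-1 + (4*(2*(-3)/(-2 - 3))² - 1*5))² = (-1 + (4*(2*(-3)/(-5))² - 5))² = (-1 + (4*(2*(-3)*(-⅕))² - 5))² = (-1 + (4*(6/5)² - 5))² = (-1 + (4*(36/25) - 5))² = (-1 + (144/25 - 5))² = (-1 + 19/25)² = (-6/25)² = 36/625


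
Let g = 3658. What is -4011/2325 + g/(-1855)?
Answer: -1063017/287525 ≈ -3.6971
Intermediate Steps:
-4011/2325 + g/(-1855) = -4011/2325 + 3658/(-1855) = -4011*1/2325 + 3658*(-1/1855) = -1337/775 - 3658/1855 = -1063017/287525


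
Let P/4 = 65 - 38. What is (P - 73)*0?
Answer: 0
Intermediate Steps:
P = 108 (P = 4*(65 - 38) = 4*27 = 108)
(P - 73)*0 = (108 - 73)*0 = 35*0 = 0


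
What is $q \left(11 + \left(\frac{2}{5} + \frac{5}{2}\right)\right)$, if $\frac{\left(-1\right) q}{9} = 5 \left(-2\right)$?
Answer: $1251$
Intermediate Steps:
$q = 90$ ($q = - 9 \cdot 5 \left(-2\right) = \left(-9\right) \left(-10\right) = 90$)
$q \left(11 + \left(\frac{2}{5} + \frac{5}{2}\right)\right) = 90 \left(11 + \left(\frac{2}{5} + \frac{5}{2}\right)\right) = 90 \left(11 + \frac{29}{10}\right) = 90 \cdot \frac{139}{10} = 1251$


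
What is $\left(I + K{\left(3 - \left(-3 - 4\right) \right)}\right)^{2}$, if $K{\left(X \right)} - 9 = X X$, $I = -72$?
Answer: $1369$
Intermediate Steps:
$K{\left(X \right)} = 9 + X^{2}$ ($K{\left(X \right)} = 9 + X X = 9 + X^{2}$)
$\left(I + K{\left(3 - \left(-3 - 4\right) \right)}\right)^{2} = \left(-72 + \left(9 + \left(3 - \left(-3 - 4\right)\right)^{2}\right)\right)^{2} = \left(-72 + \left(9 + \left(3 - -7\right)^{2}\right)\right)^{2} = \left(-72 + \left(9 + \left(3 + 7\right)^{2}\right)\right)^{2} = \left(-72 + \left(9 + 10^{2}\right)\right)^{2} = \left(-72 + \left(9 + 100\right)\right)^{2} = \left(-72 + 109\right)^{2} = 37^{2} = 1369$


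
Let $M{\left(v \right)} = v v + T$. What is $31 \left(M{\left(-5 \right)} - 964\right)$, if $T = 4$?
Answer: $-28985$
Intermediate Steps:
$M{\left(v \right)} = 4 + v^{2}$ ($M{\left(v \right)} = v v + 4 = v^{2} + 4 = 4 + v^{2}$)
$31 \left(M{\left(-5 \right)} - 964\right) = 31 \left(\left(4 + \left(-5\right)^{2}\right) - 964\right) = 31 \left(\left(4 + 25\right) - 964\right) = 31 \left(29 - 964\right) = 31 \left(-935\right) = -28985$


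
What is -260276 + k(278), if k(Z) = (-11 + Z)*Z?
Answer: -186050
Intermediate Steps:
k(Z) = Z*(-11 + Z)
-260276 + k(278) = -260276 + 278*(-11 + 278) = -260276 + 278*267 = -260276 + 74226 = -186050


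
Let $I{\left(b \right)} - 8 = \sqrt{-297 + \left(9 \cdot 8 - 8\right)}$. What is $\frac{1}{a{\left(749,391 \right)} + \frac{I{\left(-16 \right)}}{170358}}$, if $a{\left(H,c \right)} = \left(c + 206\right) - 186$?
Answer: $\frac{3975993652756}{1634133577995183} - \frac{56786 i \sqrt{233}}{1634133577995183} \approx 0.0024331 - 5.3043 \cdot 10^{-10} i$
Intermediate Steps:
$a{\left(H,c \right)} = 20 + c$ ($a{\left(H,c \right)} = \left(206 + c\right) - 186 = 20 + c$)
$I{\left(b \right)} = 8 + i \sqrt{233}$ ($I{\left(b \right)} = 8 + \sqrt{-297 + \left(9 \cdot 8 - 8\right)} = 8 + \sqrt{-297 + \left(72 - 8\right)} = 8 + \sqrt{-297 + 64} = 8 + \sqrt{-233} = 8 + i \sqrt{233}$)
$\frac{1}{a{\left(749,391 \right)} + \frac{I{\left(-16 \right)}}{170358}} = \frac{1}{\left(20 + 391\right) + \frac{8 + i \sqrt{233}}{170358}} = \frac{1}{411 + \left(8 + i \sqrt{233}\right) \frac{1}{170358}} = \frac{1}{411 + \left(\frac{4}{85179} + \frac{i \sqrt{233}}{170358}\right)} = \frac{1}{\frac{35008573}{85179} + \frac{i \sqrt{233}}{170358}}$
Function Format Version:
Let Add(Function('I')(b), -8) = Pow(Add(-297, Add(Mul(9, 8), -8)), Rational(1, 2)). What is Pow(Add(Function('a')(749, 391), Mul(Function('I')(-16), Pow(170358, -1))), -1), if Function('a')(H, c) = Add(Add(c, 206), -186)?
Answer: Add(Rational(3975993652756, 1634133577995183), Mul(Rational(-56786, 1634133577995183), I, Pow(233, Rational(1, 2)))) ≈ Add(0.0024331, Mul(-5.3043e-10, I))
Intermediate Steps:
Function('a')(H, c) = Add(20, c) (Function('a')(H, c) = Add(Add(206, c), -186) = Add(20, c))
Function('I')(b) = Add(8, Mul(I, Pow(233, Rational(1, 2)))) (Function('I')(b) = Add(8, Pow(Add(-297, Add(Mul(9, 8), -8)), Rational(1, 2))) = Add(8, Pow(Add(-297, Add(72, -8)), Rational(1, 2))) = Add(8, Pow(Add(-297, 64), Rational(1, 2))) = Add(8, Pow(-233, Rational(1, 2))) = Add(8, Mul(I, Pow(233, Rational(1, 2)))))
Pow(Add(Function('a')(749, 391), Mul(Function('I')(-16), Pow(170358, -1))), -1) = Pow(Add(Add(20, 391), Mul(Add(8, Mul(I, Pow(233, Rational(1, 2)))), Pow(170358, -1))), -1) = Pow(Add(411, Mul(Add(8, Mul(I, Pow(233, Rational(1, 2)))), Rational(1, 170358))), -1) = Pow(Add(411, Add(Rational(4, 85179), Mul(Rational(1, 170358), I, Pow(233, Rational(1, 2))))), -1) = Pow(Add(Rational(35008573, 85179), Mul(Rational(1, 170358), I, Pow(233, Rational(1, 2)))), -1)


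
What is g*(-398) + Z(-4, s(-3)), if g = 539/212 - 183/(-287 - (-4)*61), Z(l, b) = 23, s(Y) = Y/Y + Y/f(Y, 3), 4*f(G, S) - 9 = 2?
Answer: -12227793/4558 ≈ -2682.7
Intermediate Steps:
f(G, S) = 11/4 (f(G, S) = 9/4 + (¼)*2 = 9/4 + ½ = 11/4)
s(Y) = 1 + 4*Y/11 (s(Y) = Y/Y + Y/(11/4) = 1 + Y*(4/11) = 1 + 4*Y/11)
g = 61973/9116 (g = 539*(1/212) - 183/(-287 - 1*(-244)) = 539/212 - 183/(-287 + 244) = 539/212 - 183/(-43) = 539/212 - 183*(-1/43) = 539/212 + 183/43 = 61973/9116 ≈ 6.7983)
g*(-398) + Z(-4, s(-3)) = (61973/9116)*(-398) + 23 = -12332627/4558 + 23 = -12227793/4558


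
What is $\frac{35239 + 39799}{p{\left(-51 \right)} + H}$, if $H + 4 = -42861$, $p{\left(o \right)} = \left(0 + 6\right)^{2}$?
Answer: $- \frac{75038}{42829} \approx -1.752$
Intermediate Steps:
$p{\left(o \right)} = 36$ ($p{\left(o \right)} = 6^{2} = 36$)
$H = -42865$ ($H = -4 - 42861 = -42865$)
$\frac{35239 + 39799}{p{\left(-51 \right)} + H} = \frac{35239 + 39799}{36 - 42865} = \frac{75038}{-42829} = 75038 \left(- \frac{1}{42829}\right) = - \frac{75038}{42829}$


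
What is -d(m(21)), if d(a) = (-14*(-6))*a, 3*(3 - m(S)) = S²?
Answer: 12096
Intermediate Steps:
m(S) = 3 - S²/3
d(a) = 84*a
-d(m(21)) = -84*(3 - ⅓*21²) = -84*(3 - ⅓*441) = -84*(3 - 147) = -84*(-144) = -1*(-12096) = 12096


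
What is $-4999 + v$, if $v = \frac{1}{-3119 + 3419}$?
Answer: $- \frac{1499699}{300} \approx -4999.0$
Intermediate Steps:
$v = \frac{1}{300} \approx 0.0033333$
$-4999 + v = -4999 + \frac{1}{300} = - \frac{1499699}{300}$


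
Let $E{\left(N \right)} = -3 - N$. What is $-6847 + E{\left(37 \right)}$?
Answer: $-6887$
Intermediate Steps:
$-6847 + E{\left(37 \right)} = -6847 - 40 = -6887$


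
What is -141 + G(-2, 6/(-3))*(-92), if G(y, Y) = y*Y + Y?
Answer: -325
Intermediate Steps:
G(y, Y) = Y + Y*y (G(y, Y) = Y*y + Y = Y + Y*y)
-141 + G(-2, 6/(-3))*(-92) = -141 + ((6/(-3))*(1 - 2))*(-92) = -141 + ((6*(-⅓))*(-1))*(-92) = -141 - 2*(-1)*(-92) = -141 + 2*(-92) = -141 - 184 = -325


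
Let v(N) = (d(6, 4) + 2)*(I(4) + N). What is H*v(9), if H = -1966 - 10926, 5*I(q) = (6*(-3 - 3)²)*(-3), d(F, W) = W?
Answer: 46643256/5 ≈ 9.3287e+6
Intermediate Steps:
I(q) = -648/5 (I(q) = ((6*(-3 - 3)²)*(-3))/5 = ((6*(-6)²)*(-3))/5 = ((6*36)*(-3))/5 = (216*(-3))/5 = (⅕)*(-648) = -648/5)
H = -12892
v(N) = -3888/5 + 6*N (v(N) = (4 + 2)*(-648/5 + N) = 6*(-648/5 + N) = -3888/5 + 6*N)
H*v(9) = -12892*(-3888/5 + 6*9) = -12892*(-3888/5 + 54) = -12892*(-3618/5) = 46643256/5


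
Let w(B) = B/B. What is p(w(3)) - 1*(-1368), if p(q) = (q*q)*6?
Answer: 1374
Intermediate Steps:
w(B) = 1
p(q) = 6*q² (p(q) = q²*6 = 6*q²)
p(w(3)) - 1*(-1368) = 6*1² - 1*(-1368) = 6*1 + 1368 = 6 + 1368 = 1374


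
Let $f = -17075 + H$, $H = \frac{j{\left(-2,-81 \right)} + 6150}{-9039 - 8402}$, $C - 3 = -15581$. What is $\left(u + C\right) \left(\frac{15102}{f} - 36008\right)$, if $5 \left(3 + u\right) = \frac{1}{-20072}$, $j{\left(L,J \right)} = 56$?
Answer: $\frac{5223983057310848943}{9311009396} \approx 5.6105 \cdot 10^{8}$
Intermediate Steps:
$C = -15578$ ($C = 3 - 15581 = -15578$)
$H = - \frac{58}{163}$ ($H = \frac{56 + 6150}{-9039 - 8402} = \frac{6206}{-17441} = 6206 \left(- \frac{1}{17441}\right) = - \frac{58}{163} \approx -0.35583$)
$f = - \frac{2783283}{163}$ ($f = -17075 - \frac{58}{163} = - \frac{2783283}{163} \approx -17075.0$)
$u = - \frac{301081}{100360}$ ($u = -3 + \frac{1}{5 \left(-20072\right)} = -3 + \frac{1}{5} \left(- \frac{1}{20072}\right) = -3 - \frac{1}{100360} = - \frac{301081}{100360} \approx -3.0$)
$\left(u + C\right) \left(\frac{15102}{f} - 36008\right) = \left(- \frac{301081}{100360} - 15578\right) \left(\frac{15102}{- \frac{2783283}{163}} - 36008\right) = - \frac{1563709161 \left(15102 \left(- \frac{163}{2783283}\right) - 36008\right)}{100360} = - \frac{1563709161 \left(- \frac{820542}{927761} - 36008\right)}{100360} = \left(- \frac{1563709161}{100360}\right) \left(- \frac{33407638630}{927761}\right) = \frac{5223983057310848943}{9311009396}$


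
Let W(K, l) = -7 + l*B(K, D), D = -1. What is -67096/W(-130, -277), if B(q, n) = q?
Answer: -67096/36003 ≈ -1.8636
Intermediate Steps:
W(K, l) = -7 + K*l (W(K, l) = -7 + l*K = -7 + K*l)
-67096/W(-130, -277) = -67096/(-7 - 130*(-277)) = -67096/(-7 + 36010) = -67096/36003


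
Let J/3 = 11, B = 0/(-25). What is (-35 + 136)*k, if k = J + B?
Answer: 3333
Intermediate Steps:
B = 0 (B = 0*(-1/25) = 0)
J = 33 (J = 3*11 = 33)
k = 33 (k = 33 + 0 = 33)
(-35 + 136)*k = (-35 + 136)*33 = 101*33 = 3333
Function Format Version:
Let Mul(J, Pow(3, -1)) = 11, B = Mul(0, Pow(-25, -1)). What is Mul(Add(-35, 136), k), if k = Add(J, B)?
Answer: 3333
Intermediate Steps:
B = 0 (B = Mul(0, Rational(-1, 25)) = 0)
J = 33 (J = Mul(3, 11) = 33)
k = 33 (k = Add(33, 0) = 33)
Mul(Add(-35, 136), k) = Mul(Add(-35, 136), 33) = Mul(101, 33) = 3333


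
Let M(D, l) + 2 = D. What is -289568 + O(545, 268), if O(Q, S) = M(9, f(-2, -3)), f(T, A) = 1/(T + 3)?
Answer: -289561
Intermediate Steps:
f(T, A) = 1/(3 + T)
M(D, l) = -2 + D
O(Q, S) = 7 (O(Q, S) = -2 + 9 = 7)
-289568 + O(545, 268) = -289568 + 7 = -289561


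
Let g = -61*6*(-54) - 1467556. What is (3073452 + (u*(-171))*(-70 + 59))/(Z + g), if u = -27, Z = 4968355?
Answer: 1007555/1173521 ≈ 0.85857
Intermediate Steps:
g = -1447792 (g = -366*(-54) - 1467556 = 19764 - 1467556 = -1447792)
(3073452 + (u*(-171))*(-70 + 59))/(Z + g) = (3073452 + (-27*(-171))*(-70 + 59))/(4968355 - 1447792) = (3073452 + 4617*(-11))/3520563 = (3073452 - 50787)*(1/3520563) = 3022665*(1/3520563) = 1007555/1173521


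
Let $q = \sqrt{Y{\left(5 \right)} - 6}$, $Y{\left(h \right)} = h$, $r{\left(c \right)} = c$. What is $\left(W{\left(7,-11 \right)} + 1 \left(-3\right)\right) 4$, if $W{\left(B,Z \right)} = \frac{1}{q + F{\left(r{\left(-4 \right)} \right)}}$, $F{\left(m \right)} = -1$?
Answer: $-14 - 2 i \approx -14.0 - 2.0 i$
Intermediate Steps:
$q = i$ ($q = \sqrt{5 - 6} = \sqrt{-1} = i \approx 1.0 i$)
$W{\left(B,Z \right)} = \frac{-1 - i}{2}$ ($W{\left(B,Z \right)} = \frac{1}{i - 1} = \frac{1}{-1 + i} = \frac{-1 - i}{2}$)
$\left(W{\left(7,-11 \right)} + 1 \left(-3\right)\right) 4 = \left(\left(- \frac{1}{2} - \frac{i}{2}\right) + 1 \left(-3\right)\right) 4 = \left(\left(- \frac{1}{2} - \frac{i}{2}\right) - 3\right) 4 = \left(- \frac{7}{2} - \frac{i}{2}\right) 4 = -14 - 2 i$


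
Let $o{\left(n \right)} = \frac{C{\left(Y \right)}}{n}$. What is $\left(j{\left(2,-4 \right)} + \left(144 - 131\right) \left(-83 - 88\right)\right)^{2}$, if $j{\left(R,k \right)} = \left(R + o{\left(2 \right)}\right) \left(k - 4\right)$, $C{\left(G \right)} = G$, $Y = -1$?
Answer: $4995225$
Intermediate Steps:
$o{\left(n \right)} = - \frac{1}{n}$
$j{\left(R,k \right)} = \left(-4 + k\right) \left(- \frac{1}{2} + R\right)$ ($j{\left(R,k \right)} = \left(R - \frac{1}{2}\right) \left(k - 4\right) = \left(R - \frac{1}{2}\right) \left(-4 + k\right) = \left(- \frac{1}{2} + R\right) \left(-4 + k\right) = \left(-4 + k\right) \left(- \frac{1}{2} + R\right)$)
$\left(j{\left(2,-4 \right)} + \left(144 - 131\right) \left(-83 - 88\right)\right)^{2} = \left(\left(2 - 8 - -2 + 2 \left(-4\right)\right) + \left(144 - 131\right) \left(-83 - 88\right)\right)^{2} = \left(\left(2 - 8 + 2 - 8\right) + 13 \left(-171\right)\right)^{2} = \left(-12 - 2223\right)^{2} = \left(-2235\right)^{2} = 4995225$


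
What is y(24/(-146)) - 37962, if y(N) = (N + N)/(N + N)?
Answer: -37961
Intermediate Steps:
y(N) = 1 (y(N) = (2*N)/((2*N)) = (2*N)*(1/(2*N)) = 1)
y(24/(-146)) - 37962 = 1 - 37962 = -37961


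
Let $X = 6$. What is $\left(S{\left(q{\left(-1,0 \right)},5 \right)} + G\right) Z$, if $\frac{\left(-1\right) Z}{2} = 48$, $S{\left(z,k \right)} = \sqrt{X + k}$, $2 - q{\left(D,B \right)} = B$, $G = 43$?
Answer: $-4128 - 96 \sqrt{11} \approx -4446.4$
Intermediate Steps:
$q{\left(D,B \right)} = 2 - B$
$S{\left(z,k \right)} = \sqrt{6 + k}$
$Z = -96$ ($Z = \left(-2\right) 48 = -96$)
$\left(S{\left(q{\left(-1,0 \right)},5 \right)} + G\right) Z = \left(\sqrt{6 + 5} + 43\right) \left(-96\right) = \left(\sqrt{11} + 43\right) \left(-96\right) = \left(43 + \sqrt{11}\right) \left(-96\right) = -4128 - 96 \sqrt{11}$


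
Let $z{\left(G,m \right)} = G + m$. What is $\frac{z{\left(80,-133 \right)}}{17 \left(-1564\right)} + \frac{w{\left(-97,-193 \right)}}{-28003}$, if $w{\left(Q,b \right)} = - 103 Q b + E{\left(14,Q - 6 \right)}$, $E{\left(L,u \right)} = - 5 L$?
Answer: $\frac{51272001963}{744543764} \approx 68.864$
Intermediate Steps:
$w{\left(Q,b \right)} = -70 - 103 Q b$ ($w{\left(Q,b \right)} = - 103 Q b - 70 = -70 - 103 Q b$)
$\frac{z{\left(80,-133 \right)}}{17 \left(-1564\right)} + \frac{w{\left(-97,-193 \right)}}{-28003} = \frac{80 - 133}{17 \left(-1564\right)} + \frac{-70 - \left(-9991\right) \left(-193\right)}{-28003} = - \frac{53}{-26588} + \left(-70 - 1928263\right) \left(- \frac{1}{28003}\right) = \left(-53\right) \left(- \frac{1}{26588}\right) - - \frac{1928333}{28003} = \frac{53}{26588} + \frac{1928333}{28003} = \frac{51272001963}{744543764}$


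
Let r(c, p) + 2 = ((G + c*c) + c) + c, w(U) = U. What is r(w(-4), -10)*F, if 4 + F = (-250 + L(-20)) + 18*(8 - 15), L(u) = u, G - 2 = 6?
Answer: -5600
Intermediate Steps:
G = 8 (G = 2 + 6 = 8)
F = -400 (F = -4 + ((-250 - 20) + 18*(8 - 15)) = -4 + (-270 + 18*(-7)) = -4 + (-270 - 126) = -4 - 396 = -400)
r(c, p) = 6 + c**2 + 2*c (r(c, p) = -2 + (((8 + c*c) + c) + c) = -2 + (((8 + c**2) + c) + c) = -2 + ((8 + c + c**2) + c) = -2 + (8 + c**2 + 2*c) = 6 + c**2 + 2*c)
r(w(-4), -10)*F = (6 + (-4)**2 + 2*(-4))*(-400) = (6 + 16 - 8)*(-400) = 14*(-400) = -5600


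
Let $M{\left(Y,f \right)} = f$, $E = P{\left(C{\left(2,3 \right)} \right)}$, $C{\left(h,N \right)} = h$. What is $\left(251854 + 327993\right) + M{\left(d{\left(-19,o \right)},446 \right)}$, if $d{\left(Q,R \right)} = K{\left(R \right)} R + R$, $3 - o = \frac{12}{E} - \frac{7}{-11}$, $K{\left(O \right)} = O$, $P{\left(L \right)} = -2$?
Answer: $580293$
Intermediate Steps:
$E = -2$
$o = \frac{92}{11}$ ($o = 3 - \left(\frac{12}{-2} - \frac{7}{-11}\right) = 3 - \left(12 \left(- \frac{1}{2}\right) - - \frac{7}{11}\right) = 3 - \left(-6 + \frac{7}{11}\right) = 3 - - \frac{59}{11} = 3 + \frac{59}{11} = \frac{92}{11} \approx 8.3636$)
$d{\left(Q,R \right)} = R + R^{2}$ ($d{\left(Q,R \right)} = R R + R = R^{2} + R = R + R^{2}$)
$\left(251854 + 327993\right) + M{\left(d{\left(-19,o \right)},446 \right)} = \left(251854 + 327993\right) + 446 = 579847 + 446 = 580293$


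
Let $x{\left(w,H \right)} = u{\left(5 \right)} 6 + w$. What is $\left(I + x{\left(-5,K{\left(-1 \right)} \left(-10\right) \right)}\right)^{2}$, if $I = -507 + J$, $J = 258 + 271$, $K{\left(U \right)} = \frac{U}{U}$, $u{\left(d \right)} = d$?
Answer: $2209$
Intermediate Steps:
$K{\left(U \right)} = 1$
$J = 529$
$x{\left(w,H \right)} = 30 + w$ ($x{\left(w,H \right)} = 5 \cdot 6 + w = 30 + w$)
$I = 22$ ($I = -507 + 529 = 22$)
$\left(I + x{\left(-5,K{\left(-1 \right)} \left(-10\right) \right)}\right)^{2} = \left(22 + \left(30 - 5\right)\right)^{2} = \left(22 + 25\right)^{2} = 47^{2} = 2209$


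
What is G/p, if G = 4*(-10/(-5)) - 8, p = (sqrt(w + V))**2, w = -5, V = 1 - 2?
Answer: 0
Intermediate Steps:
V = -1
p = -6 (p = (sqrt(-5 - 1))**2 = (sqrt(-6))**2 = (I*sqrt(6))**2 = -6)
G = 0 (G = 4*(-10*(-1/5)) - 8 = 4*2 - 8 = 8 - 8 = 0)
G/p = 0/(-6) = -1/6*0 = 0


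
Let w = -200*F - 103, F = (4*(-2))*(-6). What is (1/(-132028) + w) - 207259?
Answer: -28645058937/132028 ≈ -2.1696e+5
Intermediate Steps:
F = 48 (F = -8*(-6) = 48)
w = -9703 (w = -200*48 - 103 = -9600 - 103 = -9703)
(1/(-132028) + w) - 207259 = (1/(-132028) - 9703) - 207259 = (-1/132028 - 9703) - 207259 = -1281067685/132028 - 207259 = -28645058937/132028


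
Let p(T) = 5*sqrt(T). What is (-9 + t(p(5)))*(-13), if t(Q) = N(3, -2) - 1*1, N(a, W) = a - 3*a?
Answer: 208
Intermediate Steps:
N(a, W) = -2*a
t(Q) = -7 (t(Q) = -2*3 - 1*1 = -6 - 1 = -7)
(-9 + t(p(5)))*(-13) = (-9 - 7)*(-13) = -16*(-13) = 208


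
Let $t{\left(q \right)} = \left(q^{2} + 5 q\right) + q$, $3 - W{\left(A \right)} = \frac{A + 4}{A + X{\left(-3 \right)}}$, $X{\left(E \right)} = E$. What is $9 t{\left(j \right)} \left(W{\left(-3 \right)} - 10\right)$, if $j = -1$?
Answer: $\frac{615}{2} \approx 307.5$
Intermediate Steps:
$W{\left(A \right)} = 3 - \frac{4 + A}{-3 + A}$ ($W{\left(A \right)} = 3 - \frac{A + 4}{A - 3} = 3 - \frac{4 + A}{-3 + A}$)
$t{\left(q \right)} = q^{2} + 6 q$
$9 t{\left(j \right)} \left(W{\left(-3 \right)} - 10\right) = 9 \left(- (6 - 1)\right) \left(\frac{-13 + 2 \left(-3\right)}{-3 - 3} - 10\right) = 9 \left(\left(-1\right) 5\right) \left(\frac{-13 - 6}{-6} - 10\right) = 9 \left(-5\right) \left(\left(- \frac{1}{6}\right) \left(-19\right) - 10\right) = - 45 \left(\frac{19}{6} - 10\right) = \left(-45\right) \left(- \frac{41}{6}\right) = \frac{615}{2}$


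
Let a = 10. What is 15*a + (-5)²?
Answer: 175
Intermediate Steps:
15*a + (-5)² = 15*10 + (-5)² = 150 + 25 = 175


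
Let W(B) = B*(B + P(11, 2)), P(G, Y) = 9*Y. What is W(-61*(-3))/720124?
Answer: 36783/720124 ≈ 0.051079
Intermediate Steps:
W(B) = B*(18 + B) (W(B) = B*(B + 9*2) = B*(B + 18) = B*(18 + B))
W(-61*(-3))/720124 = ((-61*(-3))*(18 - 61*(-3)))/720124 = (183*(18 + 183))*(1/720124) = (183*201)*(1/720124) = 36783*(1/720124) = 36783/720124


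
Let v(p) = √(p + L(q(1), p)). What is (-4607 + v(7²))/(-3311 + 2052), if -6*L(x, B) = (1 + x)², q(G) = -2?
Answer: 4607/1259 - √1758/7554 ≈ 3.6537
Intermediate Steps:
L(x, B) = -(1 + x)²/6
v(p) = √(-⅙ + p) (v(p) = √(p - (1 - 2)²/6) = √(p - ⅙*(-1)²) = √(p - ⅙*1) = √(p - ⅙) = √(-⅙ + p))
(-4607 + v(7²))/(-3311 + 2052) = (-4607 + √(-6 + 36*7²)/6)/(-3311 + 2052) = (-4607 + √(-6 + 36*49)/6)/(-1259) = (-4607 + √(-6 + 1764)/6)*(-1/1259) = (-4607 + √1758/6)*(-1/1259) = 4607/1259 - √1758/7554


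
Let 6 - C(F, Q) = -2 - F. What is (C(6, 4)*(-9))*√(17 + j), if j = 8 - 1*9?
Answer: -504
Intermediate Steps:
C(F, Q) = 8 + F (C(F, Q) = 6 - (-2 - F) = 6 + (2 + F) = 8 + F)
j = -1 (j = 8 - 9 = -1)
(C(6, 4)*(-9))*√(17 + j) = ((8 + 6)*(-9))*√(17 - 1) = (14*(-9))*√16 = -126*4 = -504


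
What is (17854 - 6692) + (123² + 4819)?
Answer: 31110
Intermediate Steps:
(17854 - 6692) + (123² + 4819) = 11162 + (15129 + 4819) = 11162 + 19948 = 31110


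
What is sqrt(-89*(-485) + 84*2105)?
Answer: sqrt(219985) ≈ 469.03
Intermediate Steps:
sqrt(-89*(-485) + 84*2105) = sqrt(43165 + 176820) = sqrt(219985)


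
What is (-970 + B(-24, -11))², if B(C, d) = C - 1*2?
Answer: 992016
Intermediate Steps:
B(C, d) = -2 + C (B(C, d) = C - 2 = -2 + C)
(-970 + B(-24, -11))² = (-970 + (-2 - 24))² = (-970 - 26)² = (-996)² = 992016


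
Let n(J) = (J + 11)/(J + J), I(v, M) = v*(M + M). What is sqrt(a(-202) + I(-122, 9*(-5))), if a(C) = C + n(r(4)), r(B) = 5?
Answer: sqrt(269490)/5 ≈ 103.82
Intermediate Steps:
I(v, M) = 2*M*v (I(v, M) = v*(2*M) = 2*M*v)
n(J) = (11 + J)/(2*J) (n(J) = (11 + J)/((2*J)) = (11 + J)*(1/(2*J)) = (11 + J)/(2*J))
a(C) = 8/5 + C (a(C) = C + (1/2)*(11 + 5)/5 = C + (1/2)*(1/5)*16 = C + 8/5 = 8/5 + C)
sqrt(a(-202) + I(-122, 9*(-5))) = sqrt((8/5 - 202) + 2*(9*(-5))*(-122)) = sqrt(-1002/5 + 2*(-45)*(-122)) = sqrt(-1002/5 + 10980) = sqrt(53898/5) = sqrt(269490)/5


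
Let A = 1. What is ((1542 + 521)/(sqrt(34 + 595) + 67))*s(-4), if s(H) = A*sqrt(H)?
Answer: 138221*I/1930 - 2063*I*sqrt(629)/1930 ≈ 44.809*I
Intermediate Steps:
s(H) = sqrt(H) (s(H) = 1*sqrt(H) = sqrt(H))
((1542 + 521)/(sqrt(34 + 595) + 67))*s(-4) = ((1542 + 521)/(sqrt(34 + 595) + 67))*sqrt(-4) = (2063/(sqrt(629) + 67))*(2*I) = (2063/(67 + sqrt(629)))*(2*I) = 4126*I/(67 + sqrt(629))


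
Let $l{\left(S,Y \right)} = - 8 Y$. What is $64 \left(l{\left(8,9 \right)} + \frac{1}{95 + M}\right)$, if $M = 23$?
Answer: $- \frac{271840}{59} \approx -4607.5$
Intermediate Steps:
$64 \left(l{\left(8,9 \right)} + \frac{1}{95 + M}\right) = 64 \left(\left(-8\right) 9 + \frac{1}{95 + 23}\right) = 64 \left(-72 + \frac{1}{118}\right) = 64 \left(- \frac{8495}{118}\right) = - \frac{271840}{59}$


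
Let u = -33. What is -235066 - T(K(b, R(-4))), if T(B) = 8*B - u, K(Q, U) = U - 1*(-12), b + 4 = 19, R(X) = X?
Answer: -235163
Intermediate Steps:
b = 15 (b = -4 + 19 = 15)
K(Q, U) = 12 + U (K(Q, U) = U + 12 = 12 + U)
T(B) = 33 + 8*B (T(B) = 8*B - 1*(-33) = 8*B + 33 = 33 + 8*B)
-235066 - T(K(b, R(-4))) = -235066 - (33 + 8*(12 - 4)) = -235066 - (33 + 8*8) = -235066 - (33 + 64) = -235066 - 1*97 = -235066 - 97 = -235163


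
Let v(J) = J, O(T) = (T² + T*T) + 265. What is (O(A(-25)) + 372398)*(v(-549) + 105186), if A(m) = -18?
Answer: 39062143107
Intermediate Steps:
O(T) = 265 + 2*T² (O(T) = (T² + T²) + 265 = 2*T² + 265 = 265 + 2*T²)
(O(A(-25)) + 372398)*(v(-549) + 105186) = ((265 + 2*(-18)²) + 372398)*(-549 + 105186) = ((265 + 2*324) + 372398)*104637 = ((265 + 648) + 372398)*104637 = (913 + 372398)*104637 = 373311*104637 = 39062143107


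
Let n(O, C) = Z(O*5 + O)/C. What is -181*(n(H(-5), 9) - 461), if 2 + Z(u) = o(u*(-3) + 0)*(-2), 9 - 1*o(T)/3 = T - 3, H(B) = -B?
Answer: 862103/9 ≈ 95789.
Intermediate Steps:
o(T) = 36 - 3*T (o(T) = 27 - 3*(T - 3) = 27 - 3*(-3 + T) = 27 + (9 - 3*T) = 36 - 3*T)
Z(u) = -74 - 18*u (Z(u) = -2 + (36 - 3*(u*(-3) + 0))*(-2) = -2 + (36 - 3*(-3*u + 0))*(-2) = -2 + (36 - (-9)*u)*(-2) = -2 + (36 + 9*u)*(-2) = -2 + (-72 - 18*u) = -74 - 18*u)
n(O, C) = (-74 - 108*O)/C (n(O, C) = (-74 - 18*(O*5 + O))/C = (-74 - 18*(5*O + O))/C = (-74 - 108*O)/C)
-181*(n(H(-5), 9) - 461) = -181*(2*(-37 - (-54)*(-5))/9 - 461) = -181*(2*(⅑)*(-37 - 54*5) - 461) = -181*(2*(⅑)*(-37 - 270) - 461) = -181*(2*(⅑)*(-307) - 461) = -181*(-614/9 - 461) = -181*(-4763/9) = 862103/9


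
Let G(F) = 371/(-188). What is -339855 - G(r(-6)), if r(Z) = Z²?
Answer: -63892369/188 ≈ -3.3985e+5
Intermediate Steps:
G(F) = -371/188 (G(F) = 371*(-1/188) = -371/188)
-339855 - G(r(-6)) = -339855 - 1*(-371/188) = -339855 + 371/188 = -63892369/188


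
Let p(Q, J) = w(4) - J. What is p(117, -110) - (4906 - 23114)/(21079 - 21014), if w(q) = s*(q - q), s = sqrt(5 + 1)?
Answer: 25358/65 ≈ 390.12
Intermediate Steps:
s = sqrt(6) ≈ 2.4495
w(q) = 0 (w(q) = sqrt(6)*(q - q) = sqrt(6)*0 = 0)
p(Q, J) = -J (p(Q, J) = 0 - J = -J)
p(117, -110) - (4906 - 23114)/(21079 - 21014) = -1*(-110) - (4906 - 23114)/(21079 - 21014) = 110 - (-18208)/65 = 110 - 1*(-18208/65) = 110 + 18208/65 = 25358/65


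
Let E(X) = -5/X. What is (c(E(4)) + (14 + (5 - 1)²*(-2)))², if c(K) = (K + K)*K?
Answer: 14161/64 ≈ 221.27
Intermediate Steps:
c(K) = 2*K² (c(K) = (2*K)*K = 2*K²)
(c(E(4)) + (14 + (5 - 1)²*(-2)))² = (2*(-5/4)² + (14 + (5 - 1)²*(-2)))² = (2*(-5*¼)² + (14 + 4²*(-2)))² = (2*(-5/4)² + (14 + 16*(-2)))² = (2*(25/16) + (14 - 32))² = (25/8 - 18)² = (-119/8)² = 14161/64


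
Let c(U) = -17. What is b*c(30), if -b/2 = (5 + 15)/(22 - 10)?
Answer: 170/3 ≈ 56.667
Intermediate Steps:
b = -10/3 (b = -2*(5 + 15)/(22 - 10) = -40/12 = -2*5/3 = -10/3 ≈ -3.3333)
b*c(30) = -10/3*(-17) = 170/3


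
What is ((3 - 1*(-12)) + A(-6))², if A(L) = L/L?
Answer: 256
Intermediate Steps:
A(L) = 1
((3 - 1*(-12)) + A(-6))² = ((3 - 1*(-12)) + 1)² = ((3 + 12) + 1)² = (15 + 1)² = 16² = 256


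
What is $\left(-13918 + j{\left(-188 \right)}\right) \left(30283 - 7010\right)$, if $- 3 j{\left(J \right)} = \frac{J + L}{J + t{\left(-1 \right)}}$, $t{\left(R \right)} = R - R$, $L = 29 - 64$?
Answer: $- \frac{182692468175}{564} \approx -3.2392 \cdot 10^{8}$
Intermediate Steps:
$L = -35$ ($L = 29 - 64 = -35$)
$t{\left(R \right)} = 0$
$j{\left(J \right)} = - \frac{-35 + J}{3 J}$ ($j{\left(J \right)} = - \frac{\left(J - 35\right) \frac{1}{J + 0}}{3} = - \frac{\left(-35 + J\right) \frac{1}{J}}{3} = - \frac{\frac{1}{J} \left(-35 + J\right)}{3} = - \frac{-35 + J}{3 J}$)
$\left(-13918 + j{\left(-188 \right)}\right) \left(30283 - 7010\right) = \left(-13918 + \frac{35 - -188}{3 \left(-188\right)}\right) \left(30283 - 7010\right) = \left(-13918 + \frac{1}{3} \left(- \frac{1}{188}\right) \left(35 + 188\right)\right) 23273 = \left(-13918 + \frac{1}{3} \left(- \frac{1}{188}\right) 223\right) 23273 = \left(-13918 - \frac{223}{564}\right) 23273 = \left(- \frac{7849975}{564}\right) 23273 = - \frac{182692468175}{564}$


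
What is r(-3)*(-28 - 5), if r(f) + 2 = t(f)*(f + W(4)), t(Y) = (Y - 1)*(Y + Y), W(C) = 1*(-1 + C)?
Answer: 66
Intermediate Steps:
W(C) = -1 + C
t(Y) = 2*Y*(-1 + Y) (t(Y) = (-1 + Y)*(2*Y) = 2*Y*(-1 + Y))
r(f) = -2 + 2*f*(-1 + f)*(3 + f) (r(f) = -2 + (2*f*(-1 + f))*(f + (-1 + 4)) = -2 + (2*f*(-1 + f))*(f + 3) = -2 + (2*f*(-1 + f))*(3 + f) = -2 + 2*f*(-1 + f)*(3 + f))
r(-3)*(-28 - 5) = (-2 - 6*(-3) + 2*(-3)³ + 4*(-3)²)*(-28 - 5) = (-2 + 18 + 2*(-27) + 4*9)*(-33) = (-2 + 18 - 54 + 36)*(-33) = -2*(-33) = 66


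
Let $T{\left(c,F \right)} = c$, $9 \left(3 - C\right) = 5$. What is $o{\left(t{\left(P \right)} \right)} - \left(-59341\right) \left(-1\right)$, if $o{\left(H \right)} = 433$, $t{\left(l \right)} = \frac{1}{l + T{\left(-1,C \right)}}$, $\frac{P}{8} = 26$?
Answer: $-58908$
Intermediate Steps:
$C = \frac{22}{9}$ ($C = 3 - \frac{5}{9} = \frac{22}{9} \approx 2.4444$)
$P = 208$ ($P = 8 \cdot 26 = 208$)
$t{\left(l \right)} = \frac{1}{-1 + l}$ ($t{\left(l \right)} = \frac{1}{l - 1} = \frac{1}{-1 + l}$)
$o{\left(t{\left(P \right)} \right)} - \left(-59341\right) \left(-1\right) = 433 - \left(-59341\right) \left(-1\right) = 433 - 59341 = -58908$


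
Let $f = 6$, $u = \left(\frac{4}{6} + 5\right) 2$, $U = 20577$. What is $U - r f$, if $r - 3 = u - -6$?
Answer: $20455$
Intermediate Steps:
$u = \frac{34}{3}$ ($u = \left(4 \cdot \frac{1}{6} + 5\right) 2 = \left(\frac{2}{3} + 5\right) 2 = \frac{17}{3} \cdot 2 = \frac{34}{3} \approx 11.333$)
$r = \frac{61}{3}$ ($r = 3 + \left(\frac{34}{3} - -6\right) = 3 + \left(\frac{34}{3} + 6\right) = 3 + \frac{52}{3} = \frac{61}{3} \approx 20.333$)
$U - r f = 20577 - \frac{61}{3} \cdot 6 = 20577 - 122 = 20455$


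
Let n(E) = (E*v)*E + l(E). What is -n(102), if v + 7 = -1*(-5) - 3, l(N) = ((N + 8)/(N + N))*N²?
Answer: 46410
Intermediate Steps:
l(N) = N*(8 + N)/2 (l(N) = ((8 + N)/((2*N)))*N² = ((8 + N)*(1/(2*N)))*N² = ((8 + N)/(2*N))*N² = N*(8 + N)/2)
v = -5 (v = -7 + (-1*(-5) - 3) = -7 + (5 - 3) = -7 + 2 = -5)
n(E) = -5*E² + E*(8 + E)/2 (n(E) = (E*(-5))*E + E*(8 + E)/2 = (-5*E)*E + E*(8 + E)/2 = -5*E² + E*(8 + E)/2)
-n(102) = -102*(8 - 9*102)/2 = -102*(8 - 918)/2 = -102*(-910)/2 = -1*(-46410) = 46410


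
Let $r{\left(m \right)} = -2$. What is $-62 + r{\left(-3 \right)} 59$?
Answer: $-180$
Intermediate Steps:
$-62 + r{\left(-3 \right)} 59 = -62 - 118 = -180$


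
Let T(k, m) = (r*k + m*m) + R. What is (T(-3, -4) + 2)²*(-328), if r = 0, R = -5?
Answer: -55432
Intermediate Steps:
T(k, m) = -5 + m² (T(k, m) = (0*k + m*m) - 5 = (0 + m²) - 5 = m² - 5 = -5 + m²)
(T(-3, -4) + 2)²*(-328) = ((-5 + (-4)²) + 2)²*(-328) = ((-5 + 16) + 2)²*(-328) = (11 + 2)²*(-328) = 13²*(-328) = 169*(-328) = -55432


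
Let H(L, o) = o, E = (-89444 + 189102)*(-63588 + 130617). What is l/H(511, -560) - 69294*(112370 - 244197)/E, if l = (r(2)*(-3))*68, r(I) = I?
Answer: 163352698307/77933054290 ≈ 2.0961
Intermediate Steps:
E = 6679976082 (E = 99658*67029 = 6679976082)
l = -408 (l = (2*(-3))*68 = -6*68 = -408)
l/H(511, -560) - 69294*(112370 - 244197)/E = -408/(-560) - 69294/(6679976082/(112370 - 244197)) = -408*(-1/560) - 69294/(6679976082/(-131827)) = 51/70 - 69294/(6679976082*(-1/131827)) = 51/70 - 69294/(-6679976082/131827) = 51/70 - 69294*(-131827/6679976082) = 51/70 + 1522470023/1113329347 = 163352698307/77933054290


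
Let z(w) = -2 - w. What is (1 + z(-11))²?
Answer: 100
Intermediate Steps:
(1 + z(-11))² = (1 + (-2 - 1*(-11)))² = (1 + (-2 + 11))² = (1 + 9)² = 10² = 100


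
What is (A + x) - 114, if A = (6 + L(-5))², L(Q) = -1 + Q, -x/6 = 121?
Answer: -840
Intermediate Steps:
x = -726 (x = -6*121 = -726)
A = 0 (A = (6 + (-1 - 5))² = (6 - 6)² = 0² = 0)
(A + x) - 114 = (0 - 726) - 114 = -726 - 114 = -840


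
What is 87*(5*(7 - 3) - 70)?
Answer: -4350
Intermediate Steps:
87*(5*(7 - 3) - 70) = 87*(5*4 - 70) = 87*(20 - 70) = 87*(-50) = -4350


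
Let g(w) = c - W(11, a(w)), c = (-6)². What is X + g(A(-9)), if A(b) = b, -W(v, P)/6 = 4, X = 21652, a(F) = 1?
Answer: 21712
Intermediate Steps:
W(v, P) = -24 (W(v, P) = -6*4 = -24)
c = 36
g(w) = 60 (g(w) = 36 - 1*(-24) = 36 + 24 = 60)
X + g(A(-9)) = 21652 + 60 = 21712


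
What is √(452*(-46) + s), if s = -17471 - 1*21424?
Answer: I*√59687 ≈ 244.31*I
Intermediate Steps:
s = -38895 (s = -17471 - 21424 = -38895)
√(452*(-46) + s) = √(452*(-46) - 38895) = √(-20792 - 38895) = √(-59687) = I*√59687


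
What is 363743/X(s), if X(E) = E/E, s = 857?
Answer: 363743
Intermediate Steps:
X(E) = 1
363743/X(s) = 363743/1 = 363743*1 = 363743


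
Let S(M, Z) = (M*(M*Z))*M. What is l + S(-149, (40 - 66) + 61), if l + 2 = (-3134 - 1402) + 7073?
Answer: -115775680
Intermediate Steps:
S(M, Z) = Z*M**3 (S(M, Z) = (Z*M**2)*M = Z*M**3)
l = 2535 (l = -2 + ((-3134 - 1402) + 7073) = -2 + (-4536 + 7073) = -2 + 2537 = 2535)
l + S(-149, (40 - 66) + 61) = 2535 + ((40 - 66) + 61)*(-149)**3 = 2535 + (-26 + 61)*(-3307949) = 2535 + 35*(-3307949) = 2535 - 115778215 = -115775680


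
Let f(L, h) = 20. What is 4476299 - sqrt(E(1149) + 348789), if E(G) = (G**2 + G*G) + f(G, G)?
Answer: 4476299 - sqrt(2989211) ≈ 4.4746e+6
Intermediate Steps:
E(G) = 20 + 2*G**2 (E(G) = (G**2 + G*G) + 20 = (G**2 + G**2) + 20 = 2*G**2 + 20 = 20 + 2*G**2)
4476299 - sqrt(E(1149) + 348789) = 4476299 - sqrt((20 + 2*1149**2) + 348789) = 4476299 - sqrt((20 + 2*1320201) + 348789) = 4476299 - sqrt((20 + 2640402) + 348789) = 4476299 - sqrt(2640422 + 348789) = 4476299 - sqrt(2989211)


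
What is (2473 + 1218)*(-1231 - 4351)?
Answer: -20603162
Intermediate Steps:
(2473 + 1218)*(-1231 - 4351) = 3691*(-5582) = -20603162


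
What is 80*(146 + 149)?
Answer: 23600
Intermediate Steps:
80*(146 + 149) = 80*295 = 23600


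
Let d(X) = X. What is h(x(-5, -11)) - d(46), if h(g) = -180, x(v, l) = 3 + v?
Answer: -226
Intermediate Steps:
h(x(-5, -11)) - d(46) = -180 - 1*46 = -180 - 46 = -226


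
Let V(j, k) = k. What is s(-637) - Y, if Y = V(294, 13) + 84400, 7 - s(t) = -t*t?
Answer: 321363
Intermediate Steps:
s(t) = 7 + t² (s(t) = 7 - (-1)*t*t = 7 - (-1)*t² = 7 + t²)
Y = 84413 (Y = 13 + 84400 = 84413)
s(-637) - Y = (7 + (-637)²) - 1*84413 = (7 + 405769) - 84413 = 405776 - 84413 = 321363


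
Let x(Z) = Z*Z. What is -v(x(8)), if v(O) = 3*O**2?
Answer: -12288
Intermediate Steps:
x(Z) = Z**2
-v(x(8)) = -3*(8**2)**2 = -3*64**2 = -3*4096 = -1*12288 = -12288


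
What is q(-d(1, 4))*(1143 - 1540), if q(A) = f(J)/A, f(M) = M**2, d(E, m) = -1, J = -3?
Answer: -3573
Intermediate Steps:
q(A) = 9/A (q(A) = (-3)**2/A = 9/A)
q(-d(1, 4))*(1143 - 1540) = (9/((-1*(-1))))*(1143 - 1540) = (9/1)*(-397) = (9*1)*(-397) = 9*(-397) = -3573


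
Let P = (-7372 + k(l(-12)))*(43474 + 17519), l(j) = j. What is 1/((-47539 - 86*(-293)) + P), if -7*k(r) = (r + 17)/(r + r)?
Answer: -56/25181011617 ≈ -2.2239e-9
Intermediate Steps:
k(r) = -(17 + r)/(14*r) (k(r) = -(r + 17)/(7*(r + r)) = -(17 + r)/(7*(2*r)) = -(17 + r)*1/(2*r)/7 = -(17 + r)/(14*r))
P = -25179760521/56 (P = (-7372 + (1/14)*(-17 - 1*(-12))/(-12))*(43474 + 17519) = (-7372 + (1/14)*(-1/12)*(-17 + 12))*60993 = (-7372 + (1/14)*(-1/12)*(-5))*60993 = (-7372 + 5/168)*60993 = -1238491/168*60993 = -25179760521/56 ≈ -4.4964e+8)
1/((-47539 - 86*(-293)) + P) = 1/((-47539 - 86*(-293)) - 25179760521/56) = 1/((-47539 - 1*(-25198)) - 25179760521/56) = 1/((-47539 + 25198) - 25179760521/56) = 1/(-22341 - 25179760521/56) = 1/(-25181011617/56) = -56/25181011617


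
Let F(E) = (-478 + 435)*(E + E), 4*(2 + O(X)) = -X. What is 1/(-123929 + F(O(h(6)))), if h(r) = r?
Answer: -1/123628 ≈ -8.0888e-6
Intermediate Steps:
O(X) = -2 - X/4 (O(X) = -2 + (-X)/4 = -2 - X/4)
F(E) = -86*E
1/(-123929 + F(O(h(6)))) = 1/(-123929 - 86*(-2 - 1/4*6)) = 1/(-123929 - 86*(-2 - 3/2)) = 1/(-123929 - 86*(-7/2)) = 1/(-123929 + 301) = 1/(-123628) = -1/123628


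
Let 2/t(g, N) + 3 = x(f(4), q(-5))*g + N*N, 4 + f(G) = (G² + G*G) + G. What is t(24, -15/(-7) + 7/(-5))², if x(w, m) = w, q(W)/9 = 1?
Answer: 6002500/879470715601 ≈ 6.8251e-6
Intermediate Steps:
q(W) = 9 (q(W) = 9*1 = 9)
f(G) = -4 + G + 2*G² (f(G) = -4 + ((G² + G*G) + G) = -4 + ((G² + G²) + G) = -4 + (2*G² + G) = -4 + (G + 2*G²) = -4 + G + 2*G²)
t(g, N) = 2/(-3 + N² + 32*g) (t(g, N) = 2/(-3 + ((-4 + 4 + 2*4²)*g + N*N)) = 2/(-3 + ((-4 + 4 + 2*16)*g + N²)) = 2/(-3 + ((-4 + 4 + 32)*g + N²)) = 2/(-3 + (32*g + N²)) = 2/(-3 + (N² + 32*g)) = 2/(-3 + N² + 32*g))
t(24, -15/(-7) + 7/(-5))² = (2/(-3 + (-15/(-7) + 7/(-5))² + 32*24))² = (2/(-3 + (-15*(-⅐) + 7*(-⅕))² + 768))² = (2/(-3 + (15/7 - 7/5)² + 768))² = (2/(-3 + (26/35)² + 768))² = (2/(-3 + 676/1225 + 768))² = (2/(937801/1225))² = (2*(1225/937801))² = (2450/937801)² = 6002500/879470715601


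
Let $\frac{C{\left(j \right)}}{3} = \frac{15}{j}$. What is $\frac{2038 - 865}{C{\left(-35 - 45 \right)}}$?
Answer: $- \frac{6256}{3} \approx -2085.3$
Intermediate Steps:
$C{\left(j \right)} = \frac{45}{j}$ ($C{\left(j \right)} = 3 \frac{15}{j} = \frac{45}{j}$)
$\frac{2038 - 865}{C{\left(-35 - 45 \right)}} = \frac{2038 - 865}{45 \frac{1}{-35 - 45}} = \frac{1173}{45 \frac{1}{-35 - 45}} = \frac{1173}{45 \frac{1}{-80}} = \frac{1173}{45 \left(- \frac{1}{80}\right)} = \frac{1173}{- \frac{9}{16}} = 1173 \left(- \frac{16}{9}\right) = - \frac{6256}{3}$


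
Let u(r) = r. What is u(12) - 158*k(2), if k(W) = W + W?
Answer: -620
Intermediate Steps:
k(W) = 2*W
u(12) - 158*k(2) = 12 - 316*2 = 12 - 158*4 = 12 - 632 = -620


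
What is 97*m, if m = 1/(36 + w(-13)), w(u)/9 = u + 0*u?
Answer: -97/81 ≈ -1.1975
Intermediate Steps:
w(u) = 9*u (w(u) = 9*(u + 0*u) = 9*(u + 0) = 9*u)
m = -1/81 (m = 1/(36 + 9*(-13)) = 1/(36 - 117) = 1/(-81) = -1/81 ≈ -0.012346)
97*m = 97*(-1/81) = -97/81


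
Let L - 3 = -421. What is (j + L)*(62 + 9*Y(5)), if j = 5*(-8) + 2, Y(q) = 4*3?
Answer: -77520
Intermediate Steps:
Y(q) = 12
L = -418 (L = 3 - 421 = -418)
j = -38 (j = -40 + 2 = -38)
(j + L)*(62 + 9*Y(5)) = (-38 - 418)*(62 + 9*12) = -456*(62 + 108) = -456*170 = -77520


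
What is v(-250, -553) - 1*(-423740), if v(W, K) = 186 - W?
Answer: 424176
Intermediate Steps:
v(-250, -553) - 1*(-423740) = (186 - 1*(-250)) - 1*(-423740) = (186 + 250) + 423740 = 436 + 423740 = 424176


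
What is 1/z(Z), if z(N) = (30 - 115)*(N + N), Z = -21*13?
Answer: 1/46410 ≈ 2.1547e-5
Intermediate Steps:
Z = -273
z(N) = -170*N
1/z(Z) = 1/(-170*(-273)) = 1/46410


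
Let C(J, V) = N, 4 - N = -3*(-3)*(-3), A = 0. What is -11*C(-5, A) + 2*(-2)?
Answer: -345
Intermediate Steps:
N = 31 (N = 4 - (-3*(-3))*(-3) = 4 - 9*(-3) = 4 - 1*(-27) = 4 + 27 = 31)
C(J, V) = 31
-11*C(-5, A) + 2*(-2) = -11*31 + 2*(-2) = -341 - 4 = -345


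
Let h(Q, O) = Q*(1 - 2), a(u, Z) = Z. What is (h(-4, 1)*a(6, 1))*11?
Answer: 44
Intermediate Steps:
h(Q, O) = -Q (h(Q, O) = Q*(-1) = -Q)
(h(-4, 1)*a(6, 1))*11 = (-1*(-4)*1)*11 = (4*1)*11 = 4*11 = 44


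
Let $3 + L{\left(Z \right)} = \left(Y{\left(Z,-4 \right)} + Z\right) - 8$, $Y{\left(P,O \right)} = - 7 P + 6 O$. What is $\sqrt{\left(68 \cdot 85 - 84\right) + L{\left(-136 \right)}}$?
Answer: $\sqrt{6477} \approx 80.48$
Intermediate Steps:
$L{\left(Z \right)} = -35 - 6 Z$ ($L{\left(Z \right)} = -3 - \left(32 + 6 Z\right) = -35 - 6 Z$)
$\sqrt{\left(68 \cdot 85 - 84\right) + L{\left(-136 \right)}} = \sqrt{\left(68 \cdot 85 - 84\right) - -781} = \sqrt{\left(5780 - 84\right) + \left(-35 + 816\right)} = \sqrt{5696 + 781} = \sqrt{6477}$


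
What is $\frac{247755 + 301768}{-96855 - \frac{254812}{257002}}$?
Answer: $- \frac{70614255023}{12446091761} \approx -5.6736$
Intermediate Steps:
$\frac{247755 + 301768}{-96855 - \frac{254812}{257002}} = \frac{549523}{-96855 - \frac{127406}{128501}} = \frac{549523}{- \frac{12446091761}{128501}} = 549523 \left(- \frac{128501}{12446091761}\right) = - \frac{70614255023}{12446091761}$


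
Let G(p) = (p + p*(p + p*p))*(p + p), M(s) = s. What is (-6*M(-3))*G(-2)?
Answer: 432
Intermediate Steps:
G(p) = 2*p*(p + p*(p + p²)) (G(p) = (p + p*(p + p²))*(2*p) = 2*p*(p + p*(p + p²)))
(-6*M(-3))*G(-2) = (-6*(-3))*(2*(-2)²*(1 - 2 + (-2)²)) = 18*(2*4*(1 - 2 + 4)) = 18*(2*4*3) = 18*24 = 432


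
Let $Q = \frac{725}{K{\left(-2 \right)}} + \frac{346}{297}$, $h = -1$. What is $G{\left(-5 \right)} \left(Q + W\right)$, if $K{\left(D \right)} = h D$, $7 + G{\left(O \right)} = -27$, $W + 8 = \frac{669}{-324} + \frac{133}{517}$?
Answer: $- \frac{335885711}{27918} \approx -12031.0$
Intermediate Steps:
$W = - \frac{547615}{55836}$ ($W = -8 + \left(\frac{669}{-324} + \frac{133}{517}\right) = -8 + \left(669 \left(- \frac{1}{324}\right) + 133 \cdot \frac{1}{517}\right) = -8 + \left(- \frac{223}{108} + \frac{133}{517}\right) = -8 - \frac{100927}{55836} = - \frac{547615}{55836} \approx -9.8076$)
$G{\left(O \right)} = -34$ ($G{\left(O \right)} = -7 - 27 = -34$)
$K{\left(D \right)} = - D$
$Q = \frac{216017}{594}$ ($Q = \frac{725}{\left(-1\right) \left(-2\right)} + \frac{346}{297} = \frac{725}{2} + 346 \cdot \frac{1}{297} = 725 \cdot \frac{1}{2} + \frac{346}{297} = \frac{725}{2} + \frac{346}{297} = \frac{216017}{594} \approx 363.67$)
$G{\left(-5 \right)} \left(Q + W\right) = - 34 \left(\frac{216017}{594} - \frac{547615}{55836}\right) = \left(-34\right) \frac{19757983}{55836} = - \frac{335885711}{27918}$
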